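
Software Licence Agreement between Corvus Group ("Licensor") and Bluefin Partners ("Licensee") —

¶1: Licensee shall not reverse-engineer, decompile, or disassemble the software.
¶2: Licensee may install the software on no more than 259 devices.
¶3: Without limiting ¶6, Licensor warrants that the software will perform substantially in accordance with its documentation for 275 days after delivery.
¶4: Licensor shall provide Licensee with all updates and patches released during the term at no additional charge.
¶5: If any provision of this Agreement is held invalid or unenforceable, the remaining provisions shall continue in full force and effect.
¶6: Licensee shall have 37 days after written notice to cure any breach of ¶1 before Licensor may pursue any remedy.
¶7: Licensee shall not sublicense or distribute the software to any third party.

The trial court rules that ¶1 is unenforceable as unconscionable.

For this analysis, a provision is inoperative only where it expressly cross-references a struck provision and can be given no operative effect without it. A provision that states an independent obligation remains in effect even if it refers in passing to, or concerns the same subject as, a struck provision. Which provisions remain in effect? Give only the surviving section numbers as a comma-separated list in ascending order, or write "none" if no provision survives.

2, 3, 4, 5, 7

¶1 is struck. ¶6 operates only by reference to ¶1, so it falls with ¶1. ¶3 mentions ¶6 but its own obligation stands independently of ¶6, so ¶3 is not affected. Under the severability clause in ¶5, the remaining provisions continue in force. That leaves ¶2, ¶3, ¶4, ¶5, and ¶7 in effect.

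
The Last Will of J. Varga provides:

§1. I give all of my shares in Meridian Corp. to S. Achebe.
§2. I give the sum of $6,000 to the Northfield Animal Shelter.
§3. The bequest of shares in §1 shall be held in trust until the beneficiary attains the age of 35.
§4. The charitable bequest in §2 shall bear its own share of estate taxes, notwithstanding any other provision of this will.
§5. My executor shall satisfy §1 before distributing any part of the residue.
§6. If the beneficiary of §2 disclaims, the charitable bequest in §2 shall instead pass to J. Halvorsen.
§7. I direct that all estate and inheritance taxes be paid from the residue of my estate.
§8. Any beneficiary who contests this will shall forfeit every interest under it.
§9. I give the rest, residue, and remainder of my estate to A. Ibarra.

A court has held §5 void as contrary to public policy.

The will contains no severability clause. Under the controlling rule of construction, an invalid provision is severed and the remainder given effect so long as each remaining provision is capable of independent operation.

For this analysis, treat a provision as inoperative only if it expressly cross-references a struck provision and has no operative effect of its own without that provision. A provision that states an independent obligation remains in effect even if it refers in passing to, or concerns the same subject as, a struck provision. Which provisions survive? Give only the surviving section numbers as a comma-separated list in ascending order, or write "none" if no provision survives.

§5 is struck. Nothing else in the will is defined by reference to §5. With no severability clause, the stated default rule severs what cannot stand and enforces each remaining provision that can operate on its own. The provisions still in force are §1, §2, §3, §4, §6, §7, §8, and §9.

1, 2, 3, 4, 6, 7, 8, 9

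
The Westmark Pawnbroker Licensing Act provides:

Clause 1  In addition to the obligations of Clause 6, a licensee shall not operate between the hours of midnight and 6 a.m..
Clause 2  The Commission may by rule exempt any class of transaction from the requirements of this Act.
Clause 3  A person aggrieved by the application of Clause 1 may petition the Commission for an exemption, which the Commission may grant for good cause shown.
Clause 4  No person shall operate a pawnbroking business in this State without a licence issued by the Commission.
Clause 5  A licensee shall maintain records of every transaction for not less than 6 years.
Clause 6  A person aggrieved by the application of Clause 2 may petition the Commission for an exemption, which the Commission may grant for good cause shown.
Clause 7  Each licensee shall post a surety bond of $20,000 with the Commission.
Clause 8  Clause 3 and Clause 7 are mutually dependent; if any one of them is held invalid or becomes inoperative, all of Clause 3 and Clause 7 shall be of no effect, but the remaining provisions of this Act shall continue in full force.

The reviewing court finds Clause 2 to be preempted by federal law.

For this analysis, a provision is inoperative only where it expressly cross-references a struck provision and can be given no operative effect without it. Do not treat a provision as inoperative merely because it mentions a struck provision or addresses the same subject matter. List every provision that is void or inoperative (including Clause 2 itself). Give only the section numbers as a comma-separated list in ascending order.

Clause 2 is struck. Clause 6 has no operative effect of its own apart from Clause 2 and is therefore inoperative. Although Clause 1 refers to Clause 6, its operative terms do not depend on Clause 6, so it remains in effect. Clause 8 ties Clause 3 and Clause 7 together, but none of those is affected here; the remaining provisions continue in force under Clause 8. The provisions still in force are Clause 1, Clause 3, Clause 4, Clause 5, Clause 7, and Clause 8.

2, 6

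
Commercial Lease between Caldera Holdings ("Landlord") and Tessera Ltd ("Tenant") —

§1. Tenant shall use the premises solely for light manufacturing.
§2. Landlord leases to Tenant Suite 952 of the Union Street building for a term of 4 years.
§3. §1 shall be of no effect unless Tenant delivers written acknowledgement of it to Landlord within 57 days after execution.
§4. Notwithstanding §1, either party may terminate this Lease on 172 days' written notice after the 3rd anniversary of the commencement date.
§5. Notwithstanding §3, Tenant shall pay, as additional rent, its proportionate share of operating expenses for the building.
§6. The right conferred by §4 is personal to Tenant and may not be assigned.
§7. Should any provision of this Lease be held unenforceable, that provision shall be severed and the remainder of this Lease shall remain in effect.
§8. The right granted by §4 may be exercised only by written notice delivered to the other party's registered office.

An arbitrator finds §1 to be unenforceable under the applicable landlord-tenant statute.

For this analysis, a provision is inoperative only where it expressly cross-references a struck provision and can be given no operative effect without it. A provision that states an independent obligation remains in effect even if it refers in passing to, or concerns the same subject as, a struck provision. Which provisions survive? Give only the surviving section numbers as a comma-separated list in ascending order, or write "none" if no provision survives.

§1 is struck. The only function of §3 is the acknowledgement condition for §1, so it cannot stand once §1 is removed. Although §4 refers to §1, its operative terms do not depend on §1, so it remains in effect. §5 mentions §3 but its own obligation stands independently of §3, so §5 is not affected. §7 is a severability clause and preserves every provision that can still be given independent effect. The provisions still in force are §2, §4, §5, §6, §7, and §8.

2, 4, 5, 6, 7, 8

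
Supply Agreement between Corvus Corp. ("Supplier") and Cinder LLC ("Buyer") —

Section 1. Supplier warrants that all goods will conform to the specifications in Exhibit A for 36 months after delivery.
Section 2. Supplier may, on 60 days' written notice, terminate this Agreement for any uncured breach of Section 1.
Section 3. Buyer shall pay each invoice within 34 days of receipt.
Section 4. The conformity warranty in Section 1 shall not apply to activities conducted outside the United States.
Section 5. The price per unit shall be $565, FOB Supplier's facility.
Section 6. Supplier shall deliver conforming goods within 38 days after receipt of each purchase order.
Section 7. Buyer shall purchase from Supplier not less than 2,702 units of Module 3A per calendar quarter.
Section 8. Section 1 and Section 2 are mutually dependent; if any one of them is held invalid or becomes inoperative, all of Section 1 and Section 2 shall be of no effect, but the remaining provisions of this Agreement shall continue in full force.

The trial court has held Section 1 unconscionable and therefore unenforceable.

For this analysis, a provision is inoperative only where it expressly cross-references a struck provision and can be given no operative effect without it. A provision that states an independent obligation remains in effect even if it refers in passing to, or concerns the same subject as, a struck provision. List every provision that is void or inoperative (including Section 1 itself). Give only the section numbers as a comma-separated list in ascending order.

Section 1 is struck. Section 2 has no operative effect of its own apart from Section 1 and is therefore inoperative. Section 4 does nothing except set the carve-out from the conformity warranty by reference to Section 1; with Section 1 gone it has no independent effect and is inoperative. Section 8 declares Section 1 and Section 2 mutually dependent; since one of them has fallen, all of them are of no effect. The remainder continues in force under Section 8. That leaves Section 3, Section 5, Section 6, Section 7, and Section 8 in effect.

1, 2, 4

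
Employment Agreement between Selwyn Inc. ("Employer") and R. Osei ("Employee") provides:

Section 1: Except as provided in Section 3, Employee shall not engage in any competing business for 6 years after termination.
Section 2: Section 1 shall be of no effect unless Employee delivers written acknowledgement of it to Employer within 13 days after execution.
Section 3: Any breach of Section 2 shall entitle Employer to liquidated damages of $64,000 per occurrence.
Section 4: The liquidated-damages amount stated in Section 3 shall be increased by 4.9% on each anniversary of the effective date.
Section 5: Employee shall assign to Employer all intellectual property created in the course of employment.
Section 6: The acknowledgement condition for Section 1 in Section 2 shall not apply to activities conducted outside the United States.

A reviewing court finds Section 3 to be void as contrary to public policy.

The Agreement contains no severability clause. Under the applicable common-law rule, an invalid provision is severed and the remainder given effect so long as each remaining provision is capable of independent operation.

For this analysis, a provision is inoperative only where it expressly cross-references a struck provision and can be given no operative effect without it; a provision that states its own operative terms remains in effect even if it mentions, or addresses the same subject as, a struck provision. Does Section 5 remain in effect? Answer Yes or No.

Section 3 is struck. The whole of Section 4 is the escalation of the liquidated-damages amount, defined by reference to Section 3, so Section 4 cannot stand once Section 3 is removed. Although Section 1 refers to Section 3, its operative terms do not depend on Section 3, so it remains in effect. With no severability clause, the stated default rule severs what cannot stand and enforces each remaining provision that can operate on its own. That leaves Section 1, Section 2, Section 5, and Section 6 in effect. Section 5 is among the surviving provisions, so the answer is yes.

Yes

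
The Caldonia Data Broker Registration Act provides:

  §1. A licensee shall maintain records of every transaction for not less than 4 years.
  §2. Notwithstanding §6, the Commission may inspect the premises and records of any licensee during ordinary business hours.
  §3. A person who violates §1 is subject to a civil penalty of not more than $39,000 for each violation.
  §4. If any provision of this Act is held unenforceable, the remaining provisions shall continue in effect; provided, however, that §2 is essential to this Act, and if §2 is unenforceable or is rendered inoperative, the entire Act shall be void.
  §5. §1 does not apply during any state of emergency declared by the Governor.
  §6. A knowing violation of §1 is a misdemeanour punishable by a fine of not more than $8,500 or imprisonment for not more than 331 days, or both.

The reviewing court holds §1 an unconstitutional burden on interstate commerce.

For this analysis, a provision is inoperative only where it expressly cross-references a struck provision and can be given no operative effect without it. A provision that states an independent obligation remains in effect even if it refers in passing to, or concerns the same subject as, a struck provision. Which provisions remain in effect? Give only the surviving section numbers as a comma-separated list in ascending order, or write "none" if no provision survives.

2, 4

§1 is struck. §3 operates only by reference to §1, so it falls with §1. §5 merely fixes the emergency suspension of §1; with §1 gone it has nothing to operate on and falls away. §6 has no operative effect of its own apart from §1 and is therefore inoperative. §2 mentions §6 but its own obligation stands independently of §6, so §2 is not affected. §4 makes §2 an essential term, but §2 is unaffected, so the severability proviso in §4 preserves the remaining provisions. The provisions still in force are §2 and §4.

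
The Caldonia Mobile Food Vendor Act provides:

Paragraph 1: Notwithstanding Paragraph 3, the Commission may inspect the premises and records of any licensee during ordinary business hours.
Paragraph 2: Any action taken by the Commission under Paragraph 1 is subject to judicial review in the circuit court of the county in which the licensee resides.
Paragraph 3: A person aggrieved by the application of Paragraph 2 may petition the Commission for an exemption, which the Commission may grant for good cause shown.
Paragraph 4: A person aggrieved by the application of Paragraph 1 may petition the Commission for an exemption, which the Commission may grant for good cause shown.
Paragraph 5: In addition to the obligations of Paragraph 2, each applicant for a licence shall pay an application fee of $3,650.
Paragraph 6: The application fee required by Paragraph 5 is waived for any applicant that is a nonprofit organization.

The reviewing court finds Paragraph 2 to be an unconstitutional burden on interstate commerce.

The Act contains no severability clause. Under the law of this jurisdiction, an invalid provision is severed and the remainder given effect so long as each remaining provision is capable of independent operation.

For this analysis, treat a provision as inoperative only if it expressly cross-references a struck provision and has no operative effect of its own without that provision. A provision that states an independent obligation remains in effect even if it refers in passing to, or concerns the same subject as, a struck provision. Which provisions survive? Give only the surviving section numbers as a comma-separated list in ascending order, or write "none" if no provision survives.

1, 4, 5, 6

Paragraph 2 is struck. The only function of Paragraph 3 is the exemption procedure for Paragraph 2, so it cannot stand once Paragraph 2 is removed. Paragraph 5 mentions Paragraph 2 but its own obligation stands independently of Paragraph 2, so Paragraph 5 is not affected. Although Paragraph 1 refers to Paragraph 3, its operative terms do not depend on Paragraph 3, so it remains in effect. Under the stated default rule, only provisions that cannot operate independently fall away; the rest are enforced. The provisions still in force are Paragraph 1, Paragraph 4, Paragraph 5, and Paragraph 6.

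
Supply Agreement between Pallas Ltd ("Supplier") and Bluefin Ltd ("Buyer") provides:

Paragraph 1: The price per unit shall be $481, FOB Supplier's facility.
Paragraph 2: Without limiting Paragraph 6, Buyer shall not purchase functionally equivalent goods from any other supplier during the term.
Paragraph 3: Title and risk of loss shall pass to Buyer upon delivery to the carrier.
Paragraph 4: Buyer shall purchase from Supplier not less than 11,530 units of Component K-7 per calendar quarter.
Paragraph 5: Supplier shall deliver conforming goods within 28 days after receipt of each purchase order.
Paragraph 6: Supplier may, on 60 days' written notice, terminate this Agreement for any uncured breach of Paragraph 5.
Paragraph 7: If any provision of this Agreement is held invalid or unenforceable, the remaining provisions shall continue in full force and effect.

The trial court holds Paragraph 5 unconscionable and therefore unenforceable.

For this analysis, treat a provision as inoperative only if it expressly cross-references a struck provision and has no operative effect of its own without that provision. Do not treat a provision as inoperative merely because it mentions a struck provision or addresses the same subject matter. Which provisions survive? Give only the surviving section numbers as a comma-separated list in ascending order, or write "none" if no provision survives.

1, 2, 3, 4, 7

Paragraph 5 is struck. Paragraph 6 merely fixes the termination right for breach of Paragraph 5; with Paragraph 5 gone it has nothing to operate on and falls away. Although Paragraph 2 refers to Paragraph 6, its operative terms do not depend on Paragraph 6, so it remains in effect. Paragraph 7 is a severability clause and preserves every provision that can still be given independent effect. The provisions still in force are Paragraph 1, Paragraph 2, Paragraph 3, Paragraph 4, and Paragraph 7.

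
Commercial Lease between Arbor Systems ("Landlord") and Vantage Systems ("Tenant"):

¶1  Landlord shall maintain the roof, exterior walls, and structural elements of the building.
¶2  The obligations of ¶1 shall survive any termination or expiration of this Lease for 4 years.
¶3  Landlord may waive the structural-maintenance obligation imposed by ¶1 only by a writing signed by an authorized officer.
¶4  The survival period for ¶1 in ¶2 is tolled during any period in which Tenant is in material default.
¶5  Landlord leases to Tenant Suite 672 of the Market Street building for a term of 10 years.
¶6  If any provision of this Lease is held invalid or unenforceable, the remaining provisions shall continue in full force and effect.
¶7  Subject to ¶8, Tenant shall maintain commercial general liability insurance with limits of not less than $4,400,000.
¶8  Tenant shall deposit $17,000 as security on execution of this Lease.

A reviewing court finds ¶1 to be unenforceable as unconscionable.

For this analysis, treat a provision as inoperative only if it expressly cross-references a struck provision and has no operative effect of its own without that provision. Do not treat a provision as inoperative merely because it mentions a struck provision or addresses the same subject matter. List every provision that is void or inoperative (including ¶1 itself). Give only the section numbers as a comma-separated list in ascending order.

¶1 is struck. The only function of ¶2 is the survival period for ¶1, so it cannot stand once ¶1 is removed. ¶3 merely fixes the waiver condition for ¶1; with ¶1 gone it has nothing to operate on and falls away. ¶4 operates only by reference to ¶2, so it falls with ¶2. ¶6 is a severability clause and preserves every provision that can still be given independent effect. ¶5, ¶6, ¶7, and ¶8 remain in effect.

1, 2, 3, 4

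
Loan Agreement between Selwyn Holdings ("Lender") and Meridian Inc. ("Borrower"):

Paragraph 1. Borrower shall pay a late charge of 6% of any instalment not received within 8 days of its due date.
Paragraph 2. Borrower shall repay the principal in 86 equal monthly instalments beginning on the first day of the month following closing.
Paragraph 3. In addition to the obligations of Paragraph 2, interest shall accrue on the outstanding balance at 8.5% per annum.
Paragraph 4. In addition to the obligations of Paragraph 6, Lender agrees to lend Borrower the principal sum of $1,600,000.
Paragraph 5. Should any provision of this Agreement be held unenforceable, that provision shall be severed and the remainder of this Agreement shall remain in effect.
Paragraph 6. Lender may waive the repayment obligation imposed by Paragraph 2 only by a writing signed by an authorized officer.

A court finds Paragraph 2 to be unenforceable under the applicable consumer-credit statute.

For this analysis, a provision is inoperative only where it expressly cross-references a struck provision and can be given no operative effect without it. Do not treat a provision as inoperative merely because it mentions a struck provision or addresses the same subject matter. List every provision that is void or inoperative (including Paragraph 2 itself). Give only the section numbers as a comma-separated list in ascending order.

2, 6

Paragraph 2 is struck. Paragraph 6 operates only by reference to Paragraph 2, so it falls with Paragraph 2. Paragraph 3 mentions Paragraph 2 but its own obligation stands independently of Paragraph 2, so Paragraph 3 is not affected. Paragraph 4 mentions Paragraph 6 but its own obligation stands independently of Paragraph 6, so Paragraph 4 is not affected. Paragraph 5 is a severability clause and preserves every provision that can still be given independent effect. The provisions still in force are Paragraph 1, Paragraph 3, Paragraph 4, and Paragraph 5.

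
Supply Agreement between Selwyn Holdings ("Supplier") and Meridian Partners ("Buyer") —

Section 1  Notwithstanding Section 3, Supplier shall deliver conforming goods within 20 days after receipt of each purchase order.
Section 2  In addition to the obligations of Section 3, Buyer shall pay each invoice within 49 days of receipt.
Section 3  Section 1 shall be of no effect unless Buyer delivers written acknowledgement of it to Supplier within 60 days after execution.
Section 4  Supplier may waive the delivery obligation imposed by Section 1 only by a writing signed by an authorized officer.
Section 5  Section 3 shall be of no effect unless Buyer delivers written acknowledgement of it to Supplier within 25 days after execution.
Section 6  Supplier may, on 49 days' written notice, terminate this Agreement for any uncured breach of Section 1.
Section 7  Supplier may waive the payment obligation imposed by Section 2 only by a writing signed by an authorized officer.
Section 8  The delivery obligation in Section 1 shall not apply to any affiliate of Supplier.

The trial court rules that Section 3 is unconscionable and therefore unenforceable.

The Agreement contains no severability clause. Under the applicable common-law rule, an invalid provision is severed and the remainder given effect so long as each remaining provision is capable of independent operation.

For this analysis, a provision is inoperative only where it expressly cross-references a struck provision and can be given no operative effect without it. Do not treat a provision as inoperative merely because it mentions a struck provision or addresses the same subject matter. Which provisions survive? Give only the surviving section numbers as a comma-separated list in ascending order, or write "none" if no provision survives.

1, 2, 4, 6, 7, 8

Section 3 is struck. The only function of Section 5 is the acknowledgement condition for Section 3, so it cannot stand once Section 3 is removed. Section 2 mentions Section 3 but its own obligation stands independently of Section 3, so Section 2 is not affected. Section 1 mentions Section 3 but its own obligation stands independently of Section 3, so Section 1 is not affected. Under the stated default rule, only provisions that cannot operate independently fall away; the rest are enforced. That leaves Section 1, Section 2, Section 4, Section 6, Section 7, and Section 8 in effect.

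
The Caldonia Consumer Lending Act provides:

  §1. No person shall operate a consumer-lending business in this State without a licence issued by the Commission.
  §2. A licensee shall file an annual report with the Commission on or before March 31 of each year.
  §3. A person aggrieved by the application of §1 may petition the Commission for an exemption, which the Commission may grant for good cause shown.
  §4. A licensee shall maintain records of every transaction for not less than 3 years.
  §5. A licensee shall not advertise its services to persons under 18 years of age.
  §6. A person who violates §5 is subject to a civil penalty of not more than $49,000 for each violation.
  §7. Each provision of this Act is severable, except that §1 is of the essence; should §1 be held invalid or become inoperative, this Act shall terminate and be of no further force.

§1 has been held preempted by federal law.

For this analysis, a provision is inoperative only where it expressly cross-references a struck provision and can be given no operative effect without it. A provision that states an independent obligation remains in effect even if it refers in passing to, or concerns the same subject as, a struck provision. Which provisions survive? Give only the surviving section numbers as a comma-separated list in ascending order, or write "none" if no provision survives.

§1 is struck. §3 operates only by reference to §1, so it falls with §1. §7 makes §1 an essential term, and §1 is the provision held invalid; under §7, the entire Act is therefore void. No provision of the Act survives.

none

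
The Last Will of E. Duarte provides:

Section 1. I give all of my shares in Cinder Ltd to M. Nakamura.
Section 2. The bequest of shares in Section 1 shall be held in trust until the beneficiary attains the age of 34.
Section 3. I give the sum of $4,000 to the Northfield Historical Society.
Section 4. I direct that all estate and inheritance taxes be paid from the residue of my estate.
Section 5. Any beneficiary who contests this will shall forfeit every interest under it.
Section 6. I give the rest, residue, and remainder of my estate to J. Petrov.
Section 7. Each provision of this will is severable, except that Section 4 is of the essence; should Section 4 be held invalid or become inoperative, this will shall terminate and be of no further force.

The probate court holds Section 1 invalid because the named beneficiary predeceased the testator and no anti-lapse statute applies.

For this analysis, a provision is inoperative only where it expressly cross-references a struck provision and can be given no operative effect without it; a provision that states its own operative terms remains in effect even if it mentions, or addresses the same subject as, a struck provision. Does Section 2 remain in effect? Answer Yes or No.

No

Section 1 is struck. Section 2 merely fixes the trust for Section 1; with Section 1 gone it has nothing to operate on and falls away. Section 7 makes Section 4 an essential term, but Section 4 is unaffected, so the severability proviso in Section 7 preserves the remaining provisions. The provisions still in force are Section 3, Section 4, Section 5, Section 6, and Section 7. Section 2 is among the inoperative provisions, so the answer is no.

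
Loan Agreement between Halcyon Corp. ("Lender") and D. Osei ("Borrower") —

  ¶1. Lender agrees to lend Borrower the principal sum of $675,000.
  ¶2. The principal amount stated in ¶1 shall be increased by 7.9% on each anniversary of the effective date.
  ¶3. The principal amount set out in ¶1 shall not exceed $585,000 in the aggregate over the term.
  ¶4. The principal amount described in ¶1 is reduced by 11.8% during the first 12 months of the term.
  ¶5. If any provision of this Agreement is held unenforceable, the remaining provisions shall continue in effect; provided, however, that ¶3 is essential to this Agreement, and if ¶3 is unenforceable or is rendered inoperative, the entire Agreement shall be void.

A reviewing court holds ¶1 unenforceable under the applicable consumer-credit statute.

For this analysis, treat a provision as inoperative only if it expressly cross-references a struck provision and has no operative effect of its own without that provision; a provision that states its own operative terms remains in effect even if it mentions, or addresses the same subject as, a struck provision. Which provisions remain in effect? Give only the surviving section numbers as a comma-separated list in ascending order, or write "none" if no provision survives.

none

¶1 is struck. ¶2 does nothing except set the escalation of the principal amount by reference to ¶1; with ¶1 gone it has no independent effect and is inoperative. ¶3 has no operative effect of its own apart from ¶1 and is therefore inoperative. The whole of ¶4 is the introductory reduction to the principal amount, defined by reference to ¶1, so ¶4 cannot stand once ¶1 is removed. ¶5 makes ¶3 an essential term, and ¶3 has been rendered inoperative by the cascade; under ¶5, the entire Agreement is therefore void. No provision of the Agreement survives.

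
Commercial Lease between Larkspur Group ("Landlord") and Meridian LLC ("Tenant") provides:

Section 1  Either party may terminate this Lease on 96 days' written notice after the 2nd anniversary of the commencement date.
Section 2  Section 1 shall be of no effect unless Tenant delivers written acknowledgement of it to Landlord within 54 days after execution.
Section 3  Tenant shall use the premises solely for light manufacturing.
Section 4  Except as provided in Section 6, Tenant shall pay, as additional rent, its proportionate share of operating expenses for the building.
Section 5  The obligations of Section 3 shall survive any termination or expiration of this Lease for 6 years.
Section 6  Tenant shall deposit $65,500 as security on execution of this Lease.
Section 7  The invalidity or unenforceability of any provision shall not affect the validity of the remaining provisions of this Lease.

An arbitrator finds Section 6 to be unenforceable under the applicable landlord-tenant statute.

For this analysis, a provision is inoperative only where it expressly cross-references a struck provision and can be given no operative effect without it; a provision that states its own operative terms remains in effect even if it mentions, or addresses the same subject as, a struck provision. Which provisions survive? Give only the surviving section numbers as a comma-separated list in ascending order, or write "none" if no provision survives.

Section 6 is struck. Section 4 mentions Section 6 but its own obligation stands independently of Section 6, so Section 4 is not affected. No other provision's operative terms depend on Section 6. Under the severability clause in Section 7, the remaining provisions continue in force. Section 1, Section 2, Section 3, Section 4, Section 5, and Section 7 remain in effect.

1, 2, 3, 4, 5, 7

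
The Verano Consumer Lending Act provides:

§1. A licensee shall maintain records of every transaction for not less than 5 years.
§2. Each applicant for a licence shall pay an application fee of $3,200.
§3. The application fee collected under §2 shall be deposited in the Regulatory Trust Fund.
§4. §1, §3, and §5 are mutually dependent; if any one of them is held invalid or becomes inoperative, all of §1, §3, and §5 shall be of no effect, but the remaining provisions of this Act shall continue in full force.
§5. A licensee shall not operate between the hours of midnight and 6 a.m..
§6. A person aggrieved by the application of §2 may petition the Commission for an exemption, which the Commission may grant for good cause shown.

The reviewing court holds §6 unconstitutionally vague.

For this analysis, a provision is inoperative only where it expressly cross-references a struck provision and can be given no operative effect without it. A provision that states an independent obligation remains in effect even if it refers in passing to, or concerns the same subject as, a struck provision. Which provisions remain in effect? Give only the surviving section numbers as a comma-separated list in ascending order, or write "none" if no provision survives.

§6 is struck. No other provision's operative terms depend on §6. §4 ties §1, §3, and §5 together, but none of those is affected here; the remaining provisions continue in force under §4. The provisions still in force are §1, §2, §3, §4, and §5.

1, 2, 3, 4, 5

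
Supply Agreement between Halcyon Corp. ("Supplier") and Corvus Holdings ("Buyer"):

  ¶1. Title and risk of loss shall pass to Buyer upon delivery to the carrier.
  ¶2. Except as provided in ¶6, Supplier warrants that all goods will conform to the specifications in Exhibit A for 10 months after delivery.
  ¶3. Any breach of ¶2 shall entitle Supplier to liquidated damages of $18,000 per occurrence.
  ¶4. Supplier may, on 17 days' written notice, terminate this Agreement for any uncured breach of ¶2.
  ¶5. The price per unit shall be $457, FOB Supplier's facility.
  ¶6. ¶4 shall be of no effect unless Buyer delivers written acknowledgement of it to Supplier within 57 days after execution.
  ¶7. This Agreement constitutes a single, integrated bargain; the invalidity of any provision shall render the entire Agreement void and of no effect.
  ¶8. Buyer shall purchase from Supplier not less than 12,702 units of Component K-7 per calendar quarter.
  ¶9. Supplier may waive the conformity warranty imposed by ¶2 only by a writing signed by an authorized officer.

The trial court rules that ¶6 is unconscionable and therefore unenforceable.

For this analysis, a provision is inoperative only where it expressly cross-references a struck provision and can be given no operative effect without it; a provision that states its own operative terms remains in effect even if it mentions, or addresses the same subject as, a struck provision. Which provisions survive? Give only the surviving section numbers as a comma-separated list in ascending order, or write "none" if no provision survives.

¶6 is struck. Nothing else in the Agreement is defined by reference to ¶6. ¶7 provides that the Agreement is not severable, so the invalidity of any one provision voids the entire Agreement. No provision of the Agreement survives.

none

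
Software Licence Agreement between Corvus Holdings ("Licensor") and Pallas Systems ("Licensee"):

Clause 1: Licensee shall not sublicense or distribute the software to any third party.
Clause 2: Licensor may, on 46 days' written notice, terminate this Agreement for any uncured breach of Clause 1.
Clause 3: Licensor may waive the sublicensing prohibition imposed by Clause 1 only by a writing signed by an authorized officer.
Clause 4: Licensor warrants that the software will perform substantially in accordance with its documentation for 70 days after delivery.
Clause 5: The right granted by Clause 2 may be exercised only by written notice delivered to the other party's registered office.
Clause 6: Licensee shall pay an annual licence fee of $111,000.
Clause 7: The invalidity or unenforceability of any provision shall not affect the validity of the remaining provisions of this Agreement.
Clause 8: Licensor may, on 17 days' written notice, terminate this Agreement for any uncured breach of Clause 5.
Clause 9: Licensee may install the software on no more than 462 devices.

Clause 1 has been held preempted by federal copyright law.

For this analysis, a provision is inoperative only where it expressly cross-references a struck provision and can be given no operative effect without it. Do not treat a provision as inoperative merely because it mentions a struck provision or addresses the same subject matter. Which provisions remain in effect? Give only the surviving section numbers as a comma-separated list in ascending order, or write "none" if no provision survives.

4, 6, 7, 9

Clause 1 is struck. The only function of Clause 2 is the termination right for breach of Clause 1, so it cannot stand once Clause 1 is removed. Clause 3 merely fixes the waiver condition for Clause 1; with Clause 1 gone it has nothing to operate on and falls away. Clause 5 merely fixes the notice requirement for Clause 2; with Clause 2 gone it has nothing to operate on and falls away. Clause 8 merely fixes the termination right for breach of Clause 5; with Clause 5 gone it has nothing to operate on and falls away. Clause 7 is a severability clause and preserves every provision that can still be given independent effect. Clause 4, Clause 6, Clause 7, and Clause 9 remain in effect.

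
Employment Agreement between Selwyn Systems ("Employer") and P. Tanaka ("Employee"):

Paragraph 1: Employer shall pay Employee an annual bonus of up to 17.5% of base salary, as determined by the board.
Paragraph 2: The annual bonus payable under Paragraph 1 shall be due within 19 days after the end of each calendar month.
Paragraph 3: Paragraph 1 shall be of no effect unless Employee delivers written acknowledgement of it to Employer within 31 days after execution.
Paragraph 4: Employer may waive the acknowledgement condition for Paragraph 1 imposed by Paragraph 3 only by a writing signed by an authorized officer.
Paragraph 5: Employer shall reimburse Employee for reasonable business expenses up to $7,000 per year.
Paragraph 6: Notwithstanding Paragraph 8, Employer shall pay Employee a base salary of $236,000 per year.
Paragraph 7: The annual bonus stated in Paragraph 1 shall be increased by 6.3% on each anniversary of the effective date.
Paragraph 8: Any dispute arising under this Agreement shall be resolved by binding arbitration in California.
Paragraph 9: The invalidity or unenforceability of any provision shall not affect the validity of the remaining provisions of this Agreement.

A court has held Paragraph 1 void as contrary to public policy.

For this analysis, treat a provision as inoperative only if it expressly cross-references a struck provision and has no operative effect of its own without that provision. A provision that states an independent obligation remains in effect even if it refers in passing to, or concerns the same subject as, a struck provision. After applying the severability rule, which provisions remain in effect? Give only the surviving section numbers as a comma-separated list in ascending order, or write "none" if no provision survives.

Paragraph 1 is struck. Paragraph 2 does nothing except set the payment deadline for the annual bonus by reference to Paragraph 1; with Paragraph 1 gone it has no independent effect and is inoperative. Paragraph 3 operates only by reference to Paragraph 1, so it falls with Paragraph 1. Paragraph 7 has no operative effect of its own apart from Paragraph 1 and is therefore inoperative. The only function of Paragraph 4 is the waiver condition for Paragraph 3, so it cannot stand once Paragraph 3 is removed. Paragraph 9 is a severability clause and preserves every provision that can still be given independent effect. The provisions still in force are Paragraph 5, Paragraph 6, Paragraph 8, and Paragraph 9.

5, 6, 8, 9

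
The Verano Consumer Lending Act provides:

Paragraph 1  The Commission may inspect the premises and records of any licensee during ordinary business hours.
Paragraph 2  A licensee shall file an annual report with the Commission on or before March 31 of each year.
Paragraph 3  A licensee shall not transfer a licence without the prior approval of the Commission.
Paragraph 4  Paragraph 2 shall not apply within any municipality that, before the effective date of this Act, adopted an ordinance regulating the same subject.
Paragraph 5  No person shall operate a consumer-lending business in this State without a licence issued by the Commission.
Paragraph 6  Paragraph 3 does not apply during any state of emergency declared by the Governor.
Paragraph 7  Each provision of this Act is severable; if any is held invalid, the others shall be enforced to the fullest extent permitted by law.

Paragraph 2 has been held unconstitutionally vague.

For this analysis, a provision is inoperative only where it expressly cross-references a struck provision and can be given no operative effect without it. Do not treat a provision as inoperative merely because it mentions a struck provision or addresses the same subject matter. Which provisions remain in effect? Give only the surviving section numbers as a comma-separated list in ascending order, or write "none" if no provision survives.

Paragraph 2 is struck. Paragraph 4 operates only by reference to Paragraph 2, so it falls with Paragraph 2. Under the severability clause in Paragraph 7, the remaining provisions continue in force. That leaves Paragraph 1, Paragraph 3, Paragraph 5, Paragraph 6, and Paragraph 7 in effect.

1, 3, 5, 6, 7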